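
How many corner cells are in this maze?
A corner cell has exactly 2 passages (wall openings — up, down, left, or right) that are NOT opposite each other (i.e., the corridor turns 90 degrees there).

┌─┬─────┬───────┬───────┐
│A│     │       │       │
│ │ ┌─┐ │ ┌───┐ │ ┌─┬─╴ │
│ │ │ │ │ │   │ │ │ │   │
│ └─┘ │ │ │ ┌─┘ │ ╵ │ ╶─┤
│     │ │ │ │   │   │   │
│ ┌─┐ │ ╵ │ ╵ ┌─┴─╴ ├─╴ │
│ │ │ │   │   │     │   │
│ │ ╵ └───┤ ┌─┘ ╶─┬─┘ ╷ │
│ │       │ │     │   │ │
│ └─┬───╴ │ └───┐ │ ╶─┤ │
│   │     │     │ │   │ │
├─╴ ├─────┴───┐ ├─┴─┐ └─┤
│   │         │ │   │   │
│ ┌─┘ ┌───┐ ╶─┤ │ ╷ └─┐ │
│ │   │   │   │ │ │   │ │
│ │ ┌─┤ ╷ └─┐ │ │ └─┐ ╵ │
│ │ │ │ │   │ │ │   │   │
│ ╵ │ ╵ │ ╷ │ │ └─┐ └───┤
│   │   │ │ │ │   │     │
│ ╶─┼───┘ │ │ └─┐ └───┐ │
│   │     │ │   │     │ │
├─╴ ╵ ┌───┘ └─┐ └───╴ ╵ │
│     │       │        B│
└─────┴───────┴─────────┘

Counting corner cells (2 non-opposite passages):
Total corners: 70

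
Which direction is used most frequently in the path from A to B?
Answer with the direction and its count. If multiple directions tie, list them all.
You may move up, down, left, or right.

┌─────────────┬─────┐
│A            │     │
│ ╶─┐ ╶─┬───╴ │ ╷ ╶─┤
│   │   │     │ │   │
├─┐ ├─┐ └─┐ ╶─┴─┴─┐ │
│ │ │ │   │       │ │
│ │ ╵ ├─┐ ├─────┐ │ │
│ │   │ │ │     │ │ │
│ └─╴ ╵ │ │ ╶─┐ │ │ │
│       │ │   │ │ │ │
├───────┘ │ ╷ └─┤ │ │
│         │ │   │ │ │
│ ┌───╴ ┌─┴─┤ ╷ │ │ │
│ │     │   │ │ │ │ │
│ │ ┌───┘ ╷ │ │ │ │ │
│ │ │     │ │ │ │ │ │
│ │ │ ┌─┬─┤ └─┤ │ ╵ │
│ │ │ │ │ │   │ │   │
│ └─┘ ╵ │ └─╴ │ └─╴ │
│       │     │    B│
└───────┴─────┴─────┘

Directions: right, right, right, right, right, right, down, left, down, right, right, right, down, down, down, down, down, down, right, down
Counts: {'right': 10, 'down': 9, 'left': 1}
Most common: right (10 times)

Solution:

┌─────────────┬─────┐
│A → → → → → ↓│     │
│ ╶─┐ ╶─┬───╴ │ ╷ ╶─┤
│   │   │  ↓ ↲│ │   │
├─┐ ├─┐ └─┐ ╶─┴─┴─┐ │
│ │ │ │   │↳ → → ↓│ │
│ │ ╵ ├─┐ ├─────┐ │ │
│ │   │ │ │     │↓│ │
│ └─╴ ╵ │ │ ╶─┐ │ │ │
│       │ │   │ │↓│ │
├───────┘ │ ╷ └─┤ │ │
│         │ │   │↓│ │
│ ┌───╴ ┌─┴─┤ ╷ │ │ │
│ │     │   │ │ │↓│ │
│ │ ┌───┘ ╷ │ │ │ │ │
│ │ │     │ │ │ │↓│ │
│ │ │ ┌─┬─┤ └─┤ │ ╵ │
│ │ │ │ │ │   │ │↳ ↓│
│ └─┘ ╵ │ └─╴ │ └─╴ │
│       │     │    B│
└───────┴─────┴─────┘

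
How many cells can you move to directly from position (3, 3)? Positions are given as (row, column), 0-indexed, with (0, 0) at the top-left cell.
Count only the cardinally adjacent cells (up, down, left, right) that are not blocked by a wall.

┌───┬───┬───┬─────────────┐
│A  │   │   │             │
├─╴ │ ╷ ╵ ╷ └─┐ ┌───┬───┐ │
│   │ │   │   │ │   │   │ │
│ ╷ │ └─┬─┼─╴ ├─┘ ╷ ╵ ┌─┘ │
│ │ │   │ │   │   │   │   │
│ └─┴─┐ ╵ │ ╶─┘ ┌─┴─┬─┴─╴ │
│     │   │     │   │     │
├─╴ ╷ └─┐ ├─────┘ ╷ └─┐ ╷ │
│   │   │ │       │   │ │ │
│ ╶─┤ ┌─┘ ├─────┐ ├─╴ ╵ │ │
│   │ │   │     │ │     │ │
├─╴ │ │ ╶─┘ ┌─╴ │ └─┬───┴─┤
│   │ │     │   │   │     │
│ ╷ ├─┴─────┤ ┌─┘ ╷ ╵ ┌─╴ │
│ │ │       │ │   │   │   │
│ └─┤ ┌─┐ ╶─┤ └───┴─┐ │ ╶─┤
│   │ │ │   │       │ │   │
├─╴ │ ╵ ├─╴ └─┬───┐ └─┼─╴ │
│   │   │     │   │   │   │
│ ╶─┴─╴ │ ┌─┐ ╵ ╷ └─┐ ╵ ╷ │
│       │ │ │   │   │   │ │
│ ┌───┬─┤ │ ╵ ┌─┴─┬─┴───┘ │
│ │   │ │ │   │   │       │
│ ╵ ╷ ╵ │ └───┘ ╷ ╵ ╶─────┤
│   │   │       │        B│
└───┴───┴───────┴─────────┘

Checking passable neighbors of (3, 3):
Neighbors: (2, 3), (3, 4)
Count: 2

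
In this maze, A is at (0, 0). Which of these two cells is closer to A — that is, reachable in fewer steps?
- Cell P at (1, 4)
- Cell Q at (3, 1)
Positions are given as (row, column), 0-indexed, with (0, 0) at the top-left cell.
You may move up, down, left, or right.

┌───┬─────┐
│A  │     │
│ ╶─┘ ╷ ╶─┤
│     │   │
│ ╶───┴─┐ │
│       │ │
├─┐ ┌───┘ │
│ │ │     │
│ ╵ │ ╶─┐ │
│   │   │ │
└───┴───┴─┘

Shortest path A → P at (1, 4): 7 steps
Shortest path A → Q at (3, 1): 4 steps

Q is closer (4 steps vs 7 steps).

Path to P:

┌───┬─────┐
│A  │↱ ↓  │
│ ╶─┘ ╷ ╶─┤
│↳ → ↑│↳ P│
│ ╶───┴─┐ │
│       │ │
├─┐ ┌───┘ │
│ │ │     │
│ ╵ │ ╶─┐ │
│   │   │ │
└───┴───┴─┘

Path to Q:

┌───┬─────┐
│A  │     │
│ ╶─┘ ╷ ╶─┤
│↓    │   │
│ ╶───┴─┐ │
│↳ ↓    │ │
├─┐ ┌───┘ │
│ │Q│     │
│ ╵ │ ╶─┐ │
│   │   │ │
└───┴───┴─┘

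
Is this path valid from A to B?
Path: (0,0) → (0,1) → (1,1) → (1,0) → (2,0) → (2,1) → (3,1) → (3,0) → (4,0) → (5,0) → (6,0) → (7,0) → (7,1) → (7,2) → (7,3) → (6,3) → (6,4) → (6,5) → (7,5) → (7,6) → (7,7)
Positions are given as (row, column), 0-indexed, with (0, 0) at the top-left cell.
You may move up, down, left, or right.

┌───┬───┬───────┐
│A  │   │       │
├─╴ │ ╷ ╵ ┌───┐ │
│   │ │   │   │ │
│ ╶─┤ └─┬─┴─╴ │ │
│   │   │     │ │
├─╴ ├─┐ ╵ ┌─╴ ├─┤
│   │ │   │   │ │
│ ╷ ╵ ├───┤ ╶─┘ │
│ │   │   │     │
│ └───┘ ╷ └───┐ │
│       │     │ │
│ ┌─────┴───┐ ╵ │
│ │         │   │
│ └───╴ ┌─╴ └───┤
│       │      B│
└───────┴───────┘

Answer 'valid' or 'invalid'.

Checking path validity:
Result: All consecutive moves are passable.

valid

Correct solution:

┌───┬───┬───────┐
│A ↓│   │       │
├─╴ │ ╷ ╵ ┌───┐ │
│↓ ↲│ │   │   │ │
│ ╶─┤ └─┬─┴─╴ │ │
│↳ ↓│   │     │ │
├─╴ ├─┐ ╵ ┌─╴ ├─┤
│↓ ↲│ │   │   │ │
│ ╷ ╵ ├───┤ ╶─┘ │
│↓│   │   │     │
│ └───┘ ╷ └───┐ │
│↓      │     │ │
│ ┌─────┴───┐ ╵ │
│↓│    ↱ → ↓│   │
│ └───╴ ┌─╴ └───┤
│↳ → → ↑│  ↳ → B│
└───────┴───────┘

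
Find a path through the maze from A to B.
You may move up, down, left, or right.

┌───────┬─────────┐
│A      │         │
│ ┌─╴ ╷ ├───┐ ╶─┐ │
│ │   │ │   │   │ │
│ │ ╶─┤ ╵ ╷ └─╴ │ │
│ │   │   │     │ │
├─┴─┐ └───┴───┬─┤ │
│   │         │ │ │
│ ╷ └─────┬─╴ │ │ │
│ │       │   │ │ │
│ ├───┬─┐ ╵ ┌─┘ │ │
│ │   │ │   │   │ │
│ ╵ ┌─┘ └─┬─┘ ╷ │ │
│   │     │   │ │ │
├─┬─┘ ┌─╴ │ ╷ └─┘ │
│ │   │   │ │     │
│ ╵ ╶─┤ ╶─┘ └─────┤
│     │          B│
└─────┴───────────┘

Finding the shortest path through the maze:
Path length: 32 steps
Directions: right → right → right → down → down → right → up → right → down → right → right → up → left → up → right → right → down → down → down → down → down → down → down → left → left → up → left → down → down → right → right → right

Solution:

┌───────┬─────────┐
│A → → ↓│    ↱ → ↓│
│ ┌─╴ ╷ ├───┐ ╶─┐ │
│ │   │↓│↱ ↓│↑ ↰│↓│
│ │ ╶─┤ ╵ ╷ └─╴ │ │
│ │   │↳ ↑│↳ → ↑│↓│
├─┴─┐ └───┴───┬─┤ │
│   │         │ │↓│
│ ╷ └─────┬─╴ │ │ │
│ │       │   │ │↓│
│ ├───┬─┐ ╵ ┌─┘ │ │
│ │   │ │   │   │↓│
│ ╵ ┌─┘ └─┬─┘ ╷ │ │
│   │     │↓ ↰│ │↓│
├─┬─┘ ┌─╴ │ ╷ └─┘ │
│ │   │   │↓│↑ ← ↲│
│ ╵ ╶─┤ ╶─┘ └─────┤
│     │    ↳ → → B│
└─────┴───────────┘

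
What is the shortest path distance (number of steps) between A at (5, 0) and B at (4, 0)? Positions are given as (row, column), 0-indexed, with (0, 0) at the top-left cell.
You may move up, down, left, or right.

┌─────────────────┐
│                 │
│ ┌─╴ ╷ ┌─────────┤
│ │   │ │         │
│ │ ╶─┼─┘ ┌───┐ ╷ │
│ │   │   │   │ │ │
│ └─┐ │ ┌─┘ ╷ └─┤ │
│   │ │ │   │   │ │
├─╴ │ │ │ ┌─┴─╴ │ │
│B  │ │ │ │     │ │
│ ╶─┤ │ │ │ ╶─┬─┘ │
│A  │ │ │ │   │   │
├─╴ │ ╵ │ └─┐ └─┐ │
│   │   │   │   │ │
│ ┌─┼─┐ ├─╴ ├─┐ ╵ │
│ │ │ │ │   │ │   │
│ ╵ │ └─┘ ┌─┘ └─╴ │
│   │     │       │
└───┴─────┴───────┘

Finding path from (5, 0) to (4, 0):
Path: (5,0) → (4,0)
Distance: 1 steps

Solution:

┌─────────────────┐
│                 │
│ ┌─╴ ╷ ┌─────────┤
│ │   │ │         │
│ │ ╶─┼─┘ ┌───┐ ╷ │
│ │   │   │   │ │ │
│ └─┐ │ ┌─┘ ╷ └─┤ │
│   │ │ │   │   │ │
├─╴ │ │ │ ┌─┴─╴ │ │
│B  │ │ │ │     │ │
│ ╶─┤ │ │ │ ╶─┬─┘ │
│A  │ │ │ │   │   │
├─╴ │ ╵ │ └─┐ └─┐ │
│   │   │   │   │ │
│ ┌─┼─┐ ├─╴ ├─┐ ╵ │
│ │ │ │ │   │ │   │
│ ╵ │ └─┘ ┌─┘ └─╴ │
│   │     │       │
└───┴─────┴───────┘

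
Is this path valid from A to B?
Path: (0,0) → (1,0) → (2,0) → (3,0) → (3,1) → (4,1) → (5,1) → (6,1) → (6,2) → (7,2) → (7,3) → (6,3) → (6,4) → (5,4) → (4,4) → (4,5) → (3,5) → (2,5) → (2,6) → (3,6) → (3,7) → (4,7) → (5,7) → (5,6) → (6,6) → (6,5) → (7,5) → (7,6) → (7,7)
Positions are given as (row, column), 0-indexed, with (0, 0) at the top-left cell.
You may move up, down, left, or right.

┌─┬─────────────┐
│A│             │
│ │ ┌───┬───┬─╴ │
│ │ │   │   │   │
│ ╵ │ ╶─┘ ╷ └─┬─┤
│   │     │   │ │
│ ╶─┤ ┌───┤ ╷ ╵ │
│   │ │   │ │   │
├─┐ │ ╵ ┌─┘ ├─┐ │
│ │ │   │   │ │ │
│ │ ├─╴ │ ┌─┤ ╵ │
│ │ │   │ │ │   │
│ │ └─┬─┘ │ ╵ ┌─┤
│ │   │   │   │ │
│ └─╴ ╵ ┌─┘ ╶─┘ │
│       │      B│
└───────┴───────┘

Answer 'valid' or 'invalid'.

Checking path validity:
Result: All consecutive moves are passable.

valid

Correct solution:

┌─┬─────────────┐
│A│             │
│ │ ┌───┬───┬─╴ │
│↓│ │   │   │   │
│ ╵ │ ╶─┘ ╷ └─┬─┤
│↓  │     │↱ ↓│ │
│ ╶─┤ ┌───┤ ╷ ╵ │
│↳ ↓│ │   │↑│↳ ↓│
├─┐ │ ╵ ┌─┘ ├─┐ │
│ │↓│   │↱ ↑│ │↓│
│ │ ├─╴ │ ┌─┤ ╵ │
│ │↓│   │↑│ │↓ ↲│
│ │ └─┬─┘ │ ╵ ┌─┤
│ │↳ ↓│↱ ↑│↓ ↲│ │
│ └─╴ ╵ ┌─┘ ╶─┘ │
│    ↳ ↑│  ↳ → B│
└───────┴───────┘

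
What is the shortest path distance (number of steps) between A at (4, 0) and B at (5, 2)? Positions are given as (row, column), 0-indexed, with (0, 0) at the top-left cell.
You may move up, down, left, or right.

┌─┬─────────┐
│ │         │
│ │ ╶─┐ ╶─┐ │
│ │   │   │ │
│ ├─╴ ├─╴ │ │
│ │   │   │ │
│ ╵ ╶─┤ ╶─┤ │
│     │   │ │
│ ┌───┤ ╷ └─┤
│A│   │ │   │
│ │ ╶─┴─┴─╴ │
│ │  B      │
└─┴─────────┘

Finding path from (4, 0) to (5, 2):
Path: (4,0) → (3,0) → (3,1) → (2,1) → (2,2) → (1,2) → (1,1) → (0,1) → (0,2) → (0,3) → (1,3) → (1,4) → (2,4) → (2,3) → (3,3) → (3,4) → (4,4) → (4,5) → (5,5) → (5,4) → (5,3) → (5,2)
Distance: 21 steps

Solution:

┌─┬─────────┐
│ │↱ → ↓    │
│ │ ╶─┐ ╶─┐ │
│ │↑ ↰│↳ ↓│ │
│ ├─╴ ├─╴ │ │
│ │↱ ↑│↓ ↲│ │
│ ╵ ╶─┤ ╶─┤ │
│↱ ↑  │↳ ↓│ │
│ ┌───┤ ╷ └─┤
│A│   │ │↳ ↓│
│ │ ╶─┴─┴─╴ │
│ │  B ← ← ↲│
└─┴─────────┘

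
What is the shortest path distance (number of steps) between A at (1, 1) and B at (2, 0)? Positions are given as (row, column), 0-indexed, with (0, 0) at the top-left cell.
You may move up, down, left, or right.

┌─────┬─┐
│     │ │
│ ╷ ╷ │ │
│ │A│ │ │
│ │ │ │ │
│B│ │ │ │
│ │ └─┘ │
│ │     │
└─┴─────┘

Finding path from (1, 1) to (2, 0):
Path: (1,1) → (0,1) → (0,0) → (1,0) → (2,0)
Distance: 4 steps

Solution:

┌─────┬─┐
│↓ ↰  │ │
│ ╷ ╷ │ │
│↓│A│ │ │
│ │ │ │ │
│B│ │ │ │
│ │ └─┘ │
│ │     │
└─┴─────┘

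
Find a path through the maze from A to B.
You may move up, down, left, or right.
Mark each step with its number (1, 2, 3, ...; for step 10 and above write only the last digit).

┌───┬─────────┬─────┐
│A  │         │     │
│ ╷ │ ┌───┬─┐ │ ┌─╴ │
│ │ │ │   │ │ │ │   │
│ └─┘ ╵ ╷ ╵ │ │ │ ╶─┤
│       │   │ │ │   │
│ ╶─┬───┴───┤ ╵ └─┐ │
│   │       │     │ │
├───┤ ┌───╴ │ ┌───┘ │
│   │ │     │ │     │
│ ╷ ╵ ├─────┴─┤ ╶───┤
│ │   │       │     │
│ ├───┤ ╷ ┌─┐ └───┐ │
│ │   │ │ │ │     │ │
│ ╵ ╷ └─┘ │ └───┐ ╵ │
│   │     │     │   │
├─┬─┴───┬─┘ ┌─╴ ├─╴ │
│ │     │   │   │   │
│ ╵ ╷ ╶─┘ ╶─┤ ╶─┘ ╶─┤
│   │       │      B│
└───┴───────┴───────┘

Finding the shortest path through the maze:
Path length: 36 steps
Directions: down → down → right → right → up → up → right → right → right → right → down → down → down → right → up → up → up → right → right → down → left → down → right → down → down → left → left → down → right → right → down → down → down → left → down → right

Solution:

┌───┬─────────┬─────┐
│A  │6 7 8 9 0│7 8 9│
│ ╷ │ ┌───┬─┐ │ ┌─╴ │
│1│ │5│   │ │1│6│1 0│
│ └─┘ ╵ ╷ ╵ │ │ │ ╶─┤
│2 3 4  │   │2│5│2 3│
│ ╶─┬───┴───┤ ╵ └─┐ │
│   │       │3 4  │4│
├───┤ ┌───╴ │ ┌───┘ │
│   │ │     │ │7 6 5│
│ ╷ ╵ ├─────┴─┤ ╶───┤
│ │   │       │8 9 0│
│ ├───┤ ╷ ┌─┐ └───┐ │
│ │   │ │ │ │     │1│
│ ╵ ╷ └─┘ │ └───┐ ╵ │
│   │     │     │  2│
├─┬─┴───┬─┘ ┌─╴ ├─╴ │
│ │     │   │   │4 3│
│ ╵ ╷ ╶─┘ ╶─┤ ╶─┘ ╶─┤
│   │       │    5 B│
└───┴───────┴───────┘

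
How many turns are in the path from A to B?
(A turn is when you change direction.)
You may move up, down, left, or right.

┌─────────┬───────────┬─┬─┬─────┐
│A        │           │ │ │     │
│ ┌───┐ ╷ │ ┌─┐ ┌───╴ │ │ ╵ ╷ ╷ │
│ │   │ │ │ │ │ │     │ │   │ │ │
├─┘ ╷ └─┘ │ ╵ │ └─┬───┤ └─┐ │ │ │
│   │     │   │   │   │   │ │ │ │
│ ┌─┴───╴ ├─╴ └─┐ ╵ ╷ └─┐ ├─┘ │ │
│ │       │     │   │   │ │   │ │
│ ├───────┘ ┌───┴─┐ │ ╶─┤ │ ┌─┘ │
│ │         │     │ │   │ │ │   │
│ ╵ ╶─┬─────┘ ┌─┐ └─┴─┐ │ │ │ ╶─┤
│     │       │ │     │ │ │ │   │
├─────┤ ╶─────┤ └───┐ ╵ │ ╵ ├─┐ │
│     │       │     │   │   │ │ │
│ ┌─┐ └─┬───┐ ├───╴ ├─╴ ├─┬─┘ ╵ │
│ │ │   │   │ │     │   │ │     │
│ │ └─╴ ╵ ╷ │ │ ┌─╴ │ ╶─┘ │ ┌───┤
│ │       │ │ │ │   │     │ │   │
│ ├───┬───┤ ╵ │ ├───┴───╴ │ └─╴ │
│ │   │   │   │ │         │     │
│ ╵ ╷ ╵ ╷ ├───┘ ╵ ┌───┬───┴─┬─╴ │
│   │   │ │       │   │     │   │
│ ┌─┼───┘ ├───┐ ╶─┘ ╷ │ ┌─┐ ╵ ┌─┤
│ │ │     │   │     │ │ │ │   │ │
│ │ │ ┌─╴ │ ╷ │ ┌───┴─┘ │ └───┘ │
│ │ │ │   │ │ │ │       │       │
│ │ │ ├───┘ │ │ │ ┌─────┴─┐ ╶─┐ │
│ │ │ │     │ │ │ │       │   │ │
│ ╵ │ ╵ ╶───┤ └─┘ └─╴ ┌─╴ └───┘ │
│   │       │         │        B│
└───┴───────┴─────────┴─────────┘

Directions: right, right, right, right, down, down, left, left, up, left, down, left, down, down, down, right, up, right, right, right, right, up, right, up, left, up, up, right, right, down, down, right, down, right, up, right, down, down, right, down, down, left, up, left, left, up, left, left, down, left, left, left, down, right, right, right, down, down, down, left, up, up, left, down, left, up, left, up, left, left, down, down, down, down, right, up, right, down, right, up, right, down, down, left, left, down, down, down, right, up, right, right, up, up, right, down, down, down, right, right, right, right, up, right, right, down, right, right, right
Number of turns: 66

Solution:

┌─────────┬───────────┬─┬─┬─────┐
│A → → → ↓│↱ → ↓      │ │ │     │
│ ┌───┐ ╷ │ ┌─┐ ┌───╴ │ │ ╵ ╷ ╷ │
│ │↓ ↰│ │↓│↑│ │↓│     │ │   │ │ │
├─┘ ╷ └─┘ │ ╵ │ └─┬───┤ └─┐ │ │ │
│↓ ↲│↑ ← ↲│↑ ↰│↳ ↓│↱ ↓│   │ │ │ │
│ ┌─┴───╴ ├─╴ └─┐ ╵ ╷ └─┐ ├─┘ │ │
│↓│       │↱ ↑  │↳ ↑│↓  │ │   │ │
│ ├───────┘ ┌───┴─┐ │ ╶─┤ │ ┌─┘ │
│↓│↱ → → → ↑│↓ ← ↰│ │↳ ↓│ │ │   │
│ ╵ ╶─┬─────┘ ┌─┐ └─┴─┐ │ │ │ ╶─┤
│↳ ↑  │↓ ← ← ↲│ │↑ ← ↰│↓│ │ │   │
├─────┤ ╶─────┤ └───┐ ╵ │ ╵ ├─┐ │
│↓ ← ↰│↳ → → ↓│     │↑ ↲│   │ │ │
│ ┌─┐ └─┬───┐ ├───╴ ├─╴ ├─┬─┘ ╵ │
│↓│ │↑ ↰│↓ ↰│↓│     │   │ │     │
│ │ └─╴ ╵ ╷ │ │ ┌─╴ │ ╶─┘ │ ┌───┤
│↓│    ↑ ↲│↑│↓│ │   │     │ │   │
│ ├───┬───┤ ╵ │ ├───┴───╴ │ └─╴ │
│↓│↱ ↓│↱ ↓│↑ ↲│ │         │     │
│ ╵ ╷ ╵ ╷ ├───┘ ╵ ┌───┬───┴─┬─╴ │
│↳ ↑│↳ ↑│↓│       │   │     │   │
│ ┌─┼───┘ ├───┐ ╶─┘ ╷ │ ┌─┐ ╵ ┌─┤
│ │ │↓ ← ↲│↱ ↓│     │ │ │ │   │ │
│ │ │ ┌─╴ │ ╷ │ ┌───┴─┘ │ └───┘ │
│ │ │↓│   │↑│↓│ │       │       │
│ │ │ ├───┘ │ │ │ ┌─────┴─┐ ╶─┐ │
│ │ │↓│↱ → ↑│↓│ │ │  ↱ → ↓│   │ │
│ ╵ │ ╵ ╶───┤ └─┘ └─╴ ┌─╴ └───┘ │
│   │↳ ↑    │↳ → → → ↑│  ↳ → → B│
└───┴───────┴─────────┴─────────┘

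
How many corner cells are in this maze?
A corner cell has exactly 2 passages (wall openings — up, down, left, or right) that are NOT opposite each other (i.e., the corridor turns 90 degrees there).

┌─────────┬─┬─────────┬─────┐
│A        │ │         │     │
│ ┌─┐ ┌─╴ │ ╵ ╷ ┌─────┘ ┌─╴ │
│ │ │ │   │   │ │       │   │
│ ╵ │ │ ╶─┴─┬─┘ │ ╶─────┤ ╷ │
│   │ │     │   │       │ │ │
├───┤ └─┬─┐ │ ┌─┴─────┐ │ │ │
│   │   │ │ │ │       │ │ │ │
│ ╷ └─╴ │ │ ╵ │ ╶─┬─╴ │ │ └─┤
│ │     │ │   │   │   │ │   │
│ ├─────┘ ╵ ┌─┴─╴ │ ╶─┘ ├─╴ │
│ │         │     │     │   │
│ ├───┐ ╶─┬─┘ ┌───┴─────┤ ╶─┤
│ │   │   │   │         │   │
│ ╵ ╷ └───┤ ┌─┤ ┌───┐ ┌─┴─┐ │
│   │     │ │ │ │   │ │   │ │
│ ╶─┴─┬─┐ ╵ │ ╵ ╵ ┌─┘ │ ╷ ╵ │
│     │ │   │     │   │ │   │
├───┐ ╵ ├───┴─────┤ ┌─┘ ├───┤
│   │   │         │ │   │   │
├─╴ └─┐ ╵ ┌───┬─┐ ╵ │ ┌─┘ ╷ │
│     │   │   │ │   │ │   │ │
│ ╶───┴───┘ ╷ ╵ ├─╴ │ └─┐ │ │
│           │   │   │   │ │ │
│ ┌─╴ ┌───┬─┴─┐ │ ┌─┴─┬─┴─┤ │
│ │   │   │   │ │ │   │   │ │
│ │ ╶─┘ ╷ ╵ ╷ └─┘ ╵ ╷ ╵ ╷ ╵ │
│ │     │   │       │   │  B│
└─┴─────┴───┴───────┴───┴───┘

Counting corner cells (2 non-opposite passages):
Total corners: 105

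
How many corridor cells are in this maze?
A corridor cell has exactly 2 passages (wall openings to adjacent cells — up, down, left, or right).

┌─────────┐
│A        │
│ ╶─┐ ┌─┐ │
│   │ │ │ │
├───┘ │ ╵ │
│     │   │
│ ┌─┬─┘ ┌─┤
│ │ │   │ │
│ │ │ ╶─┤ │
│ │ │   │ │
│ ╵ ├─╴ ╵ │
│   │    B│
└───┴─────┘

Counting cells with exactly 2 passages:
Total corridor cells: 22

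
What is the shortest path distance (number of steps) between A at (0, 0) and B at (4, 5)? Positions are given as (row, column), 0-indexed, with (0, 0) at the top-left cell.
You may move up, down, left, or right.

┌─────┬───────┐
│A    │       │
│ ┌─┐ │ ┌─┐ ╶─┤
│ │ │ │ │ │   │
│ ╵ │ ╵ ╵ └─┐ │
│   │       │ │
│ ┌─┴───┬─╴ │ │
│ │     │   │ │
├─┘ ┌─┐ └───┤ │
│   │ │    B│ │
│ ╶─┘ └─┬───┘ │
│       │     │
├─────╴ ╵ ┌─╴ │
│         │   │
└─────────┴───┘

Finding path from (0, 0) to (4, 5):
Path: (0,0) → (0,1) → (0,2) → (1,2) → (2,2) → (2,3) → (1,3) → (0,3) → (0,4) → (0,5) → (1,5) → (1,6) → (2,6) → (3,6) → (4,6) → (5,6) → (5,5) → (5,4) → (6,4) → (6,3) → (5,3) → (5,2) → (5,1) → (5,0) → (4,0) → (4,1) → (3,1) → (3,2) → (3,3) → (4,3) → (4,4) → (4,5)
Distance: 31 steps

Solution:

┌─────┬───────┐
│A → ↓│↱ → ↓  │
│ ┌─┐ │ ┌─┐ ╶─┤
│ │ │↓│↑│ │↳ ↓│
│ ╵ │ ╵ ╵ └─┐ │
│   │↳ ↑    │↓│
│ ┌─┴───┬─╴ │ │
│ │↱ → ↓│   │↓│
├─┘ ┌─┐ └───┤ │
│↱ ↑│ │↳ → B│↓│
│ ╶─┘ └─┬───┘ │
│↑ ← ← ↰│↓ ← ↲│
├─────╴ ╵ ┌─╴ │
│      ↑ ↲│   │
└─────────┴───┘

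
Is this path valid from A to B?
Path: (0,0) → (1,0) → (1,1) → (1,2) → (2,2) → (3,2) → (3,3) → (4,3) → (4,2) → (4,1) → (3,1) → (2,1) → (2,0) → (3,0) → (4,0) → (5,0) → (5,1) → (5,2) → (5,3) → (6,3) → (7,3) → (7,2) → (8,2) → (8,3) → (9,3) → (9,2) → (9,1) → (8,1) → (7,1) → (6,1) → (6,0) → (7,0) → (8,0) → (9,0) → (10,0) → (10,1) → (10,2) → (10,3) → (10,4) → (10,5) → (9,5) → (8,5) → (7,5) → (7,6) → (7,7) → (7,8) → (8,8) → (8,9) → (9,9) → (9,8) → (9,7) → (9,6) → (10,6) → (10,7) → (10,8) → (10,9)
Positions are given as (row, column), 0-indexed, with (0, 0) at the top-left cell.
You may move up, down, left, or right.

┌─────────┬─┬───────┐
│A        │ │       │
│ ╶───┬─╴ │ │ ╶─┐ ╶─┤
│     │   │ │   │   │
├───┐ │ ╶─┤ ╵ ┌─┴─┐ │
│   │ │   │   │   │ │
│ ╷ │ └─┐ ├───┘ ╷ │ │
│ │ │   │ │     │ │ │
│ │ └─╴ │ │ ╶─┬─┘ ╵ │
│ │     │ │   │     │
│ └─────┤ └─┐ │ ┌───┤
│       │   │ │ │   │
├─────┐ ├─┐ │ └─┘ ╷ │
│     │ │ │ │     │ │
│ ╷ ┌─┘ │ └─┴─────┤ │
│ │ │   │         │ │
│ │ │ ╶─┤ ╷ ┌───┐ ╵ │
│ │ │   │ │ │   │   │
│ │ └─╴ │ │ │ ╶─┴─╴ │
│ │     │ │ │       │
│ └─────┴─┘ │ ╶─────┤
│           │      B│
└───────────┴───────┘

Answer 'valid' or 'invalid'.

Checking path validity:
Result: All consecutive moves are passable.

valid

Correct solution:

┌─────────┬─┬───────┐
│A        │ │       │
│ ╶───┬─╴ │ │ ╶─┐ ╶─┤
│↳ → ↓│   │ │   │   │
├───┐ │ ╶─┤ ╵ ┌─┴─┐ │
│↓ ↰│↓│   │   │   │ │
│ ╷ │ └─┐ ├───┘ ╷ │ │
│↓│↑│↳ ↓│ │     │ │ │
│ │ └─╴ │ │ ╶─┬─┘ ╵ │
│↓│↑ ← ↲│ │   │     │
│ └─────┤ └─┐ │ ┌───┤
│↳ → → ↓│   │ │ │   │
├─────┐ ├─┐ │ └─┘ ╷ │
│↓ ↰  │↓│ │ │     │ │
│ ╷ ┌─┘ │ └─┴─────┤ │
│↓│↑│↓ ↲│  ↱ → → ↓│ │
│ │ │ ╶─┤ ╷ ┌───┐ ╵ │
│↓│↑│↳ ↓│ │↑│   │↳ ↓│
│ │ └─╴ │ │ │ ╶─┴─╴ │
│↓│↑ ← ↲│ │↑│↓ ← ← ↲│
│ └─────┴─┘ │ ╶─────┤
│↳ → → → → ↑│↳ → → B│
└───────────┴───────┘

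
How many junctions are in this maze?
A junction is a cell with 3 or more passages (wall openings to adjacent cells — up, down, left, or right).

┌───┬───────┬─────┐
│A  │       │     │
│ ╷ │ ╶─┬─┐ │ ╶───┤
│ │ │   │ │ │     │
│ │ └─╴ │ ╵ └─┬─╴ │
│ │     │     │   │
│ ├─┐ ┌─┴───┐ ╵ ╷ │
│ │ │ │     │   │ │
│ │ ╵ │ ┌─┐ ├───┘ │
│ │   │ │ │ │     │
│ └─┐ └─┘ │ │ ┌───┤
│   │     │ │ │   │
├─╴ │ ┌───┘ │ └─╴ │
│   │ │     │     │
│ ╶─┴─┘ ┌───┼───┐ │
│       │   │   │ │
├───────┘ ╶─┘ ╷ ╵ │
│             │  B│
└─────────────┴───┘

Checking each cell for number of passages:

Junctions found (3+ passages):
  (2, 2): 3 passages
  (2, 5): 3 passages
  (2, 8): 3 passages
  (4, 2): 3 passages
  (5, 2): 3 passages
  (6, 8): 3 passages
  (8, 4): 3 passages
Total junctions: 7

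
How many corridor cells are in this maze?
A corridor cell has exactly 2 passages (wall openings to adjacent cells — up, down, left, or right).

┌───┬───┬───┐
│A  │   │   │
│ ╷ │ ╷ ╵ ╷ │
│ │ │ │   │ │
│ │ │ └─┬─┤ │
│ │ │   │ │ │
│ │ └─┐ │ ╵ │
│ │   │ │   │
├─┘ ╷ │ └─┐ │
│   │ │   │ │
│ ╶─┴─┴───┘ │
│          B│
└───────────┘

Counting cells with exactly 2 passages:
Total corridor cells: 30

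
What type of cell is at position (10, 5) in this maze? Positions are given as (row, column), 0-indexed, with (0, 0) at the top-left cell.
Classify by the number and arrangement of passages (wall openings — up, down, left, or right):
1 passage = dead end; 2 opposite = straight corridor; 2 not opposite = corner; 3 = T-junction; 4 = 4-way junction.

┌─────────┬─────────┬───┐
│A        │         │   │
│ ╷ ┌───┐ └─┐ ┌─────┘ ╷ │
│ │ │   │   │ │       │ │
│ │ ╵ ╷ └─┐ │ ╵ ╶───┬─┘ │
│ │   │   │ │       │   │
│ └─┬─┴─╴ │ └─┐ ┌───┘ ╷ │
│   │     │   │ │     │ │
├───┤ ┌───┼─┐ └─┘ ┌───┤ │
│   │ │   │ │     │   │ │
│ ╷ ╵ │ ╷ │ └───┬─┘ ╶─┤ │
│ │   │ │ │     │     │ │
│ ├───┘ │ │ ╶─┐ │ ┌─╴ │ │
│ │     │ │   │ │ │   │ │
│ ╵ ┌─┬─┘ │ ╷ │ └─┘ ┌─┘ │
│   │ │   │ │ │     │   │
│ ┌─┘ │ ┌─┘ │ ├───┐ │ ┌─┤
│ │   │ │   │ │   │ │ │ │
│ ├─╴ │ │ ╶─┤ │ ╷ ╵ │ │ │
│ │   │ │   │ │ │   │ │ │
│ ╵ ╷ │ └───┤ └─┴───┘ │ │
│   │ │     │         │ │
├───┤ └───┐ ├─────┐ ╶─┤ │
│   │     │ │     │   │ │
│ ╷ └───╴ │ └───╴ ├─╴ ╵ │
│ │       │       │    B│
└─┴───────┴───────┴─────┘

Checking cell at (10, 5):
Number of passages: 2
Cell type: corner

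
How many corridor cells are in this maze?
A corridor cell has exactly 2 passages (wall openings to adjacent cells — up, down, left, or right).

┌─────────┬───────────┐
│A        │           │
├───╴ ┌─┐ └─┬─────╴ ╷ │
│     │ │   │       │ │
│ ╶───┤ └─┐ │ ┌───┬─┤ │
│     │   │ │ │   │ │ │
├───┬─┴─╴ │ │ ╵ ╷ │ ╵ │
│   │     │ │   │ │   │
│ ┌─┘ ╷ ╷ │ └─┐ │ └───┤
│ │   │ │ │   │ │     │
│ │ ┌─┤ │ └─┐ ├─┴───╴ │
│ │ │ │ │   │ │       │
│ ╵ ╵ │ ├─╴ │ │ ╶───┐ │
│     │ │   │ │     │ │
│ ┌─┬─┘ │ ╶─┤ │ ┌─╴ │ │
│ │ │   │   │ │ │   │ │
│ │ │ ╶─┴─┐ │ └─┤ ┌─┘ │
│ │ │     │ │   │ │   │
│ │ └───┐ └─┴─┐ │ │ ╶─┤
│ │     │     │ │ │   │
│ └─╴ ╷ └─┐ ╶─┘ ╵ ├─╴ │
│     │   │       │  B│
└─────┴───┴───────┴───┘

Counting cells with exactly 2 passages:
Total corridor cells: 95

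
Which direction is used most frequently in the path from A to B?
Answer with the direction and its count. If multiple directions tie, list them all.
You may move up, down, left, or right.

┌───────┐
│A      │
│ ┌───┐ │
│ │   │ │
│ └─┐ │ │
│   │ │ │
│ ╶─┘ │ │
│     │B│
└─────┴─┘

Directions: right, right, right, down, down, down
Counts: {'right': 3, 'down': 3}
Most common: down and right (tied at 3 times each)

Solution:

┌───────┐
│A → → ↓│
│ ┌───┐ │
│ │   │↓│
│ └─┐ │ │
│   │ │↓│
│ ╶─┘ │ │
│     │B│
└─────┴─┘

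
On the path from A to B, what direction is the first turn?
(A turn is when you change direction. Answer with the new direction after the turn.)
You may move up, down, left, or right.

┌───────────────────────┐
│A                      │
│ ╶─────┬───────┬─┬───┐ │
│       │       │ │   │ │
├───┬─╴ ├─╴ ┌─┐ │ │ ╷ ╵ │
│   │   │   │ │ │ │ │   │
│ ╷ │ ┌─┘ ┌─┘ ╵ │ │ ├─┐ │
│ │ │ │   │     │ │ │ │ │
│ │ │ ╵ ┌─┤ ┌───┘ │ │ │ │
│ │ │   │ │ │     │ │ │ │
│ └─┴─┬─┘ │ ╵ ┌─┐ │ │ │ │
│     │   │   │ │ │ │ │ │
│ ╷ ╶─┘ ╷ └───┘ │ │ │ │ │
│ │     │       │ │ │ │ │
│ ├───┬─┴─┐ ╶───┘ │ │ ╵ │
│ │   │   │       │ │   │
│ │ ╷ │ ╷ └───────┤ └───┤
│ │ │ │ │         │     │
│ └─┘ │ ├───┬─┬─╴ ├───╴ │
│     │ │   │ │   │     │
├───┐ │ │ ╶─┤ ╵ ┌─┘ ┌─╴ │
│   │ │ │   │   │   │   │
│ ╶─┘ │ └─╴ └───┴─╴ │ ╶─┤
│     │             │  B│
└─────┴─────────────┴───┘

Directions: right, right, right, right, right, right, right, right, right, right, right, down, down, left, up, left, down, down, down, down, down, down, down, right, right, down, down, left, down, right
First turn direction: down

Solution:

┌───────────────────────┐
│A → → → → → → → → → → ↓│
│ ╶─────┬───────┬─┬───┐ │
│       │       │ │↓ ↰│↓│
├───┬─╴ ├─╴ ┌─┐ │ │ ╷ ╵ │
│   │   │   │ │ │ │↓│↑ ↲│
│ ╷ │ ┌─┘ ┌─┘ ╵ │ │ ├─┐ │
│ │ │ │   │     │ │↓│ │ │
│ │ │ ╵ ┌─┤ ┌───┘ │ │ │ │
│ │ │   │ │ │     │↓│ │ │
│ └─┴─┬─┘ │ ╵ ┌─┐ │ │ │ │
│     │   │   │ │ │↓│ │ │
│ ╷ ╶─┘ ╷ └───┘ │ │ │ │ │
│ │     │       │ │↓│ │ │
│ ├───┬─┴─┐ ╶───┘ │ │ ╵ │
│ │   │   │       │↓│   │
│ │ ╷ │ ╷ └───────┤ └───┤
│ │ │ │ │         │↳ → ↓│
│ └─┘ │ ├───┬─┬─╴ ├───╴ │
│     │ │   │ │   │    ↓│
├───┐ │ │ ╶─┤ ╵ ┌─┘ ┌─╴ │
│   │ │ │   │   │   │↓ ↲│
│ ╶─┘ │ └─╴ └───┴─╴ │ ╶─┤
│     │             │↳ B│
└─────┴─────────────┴───┘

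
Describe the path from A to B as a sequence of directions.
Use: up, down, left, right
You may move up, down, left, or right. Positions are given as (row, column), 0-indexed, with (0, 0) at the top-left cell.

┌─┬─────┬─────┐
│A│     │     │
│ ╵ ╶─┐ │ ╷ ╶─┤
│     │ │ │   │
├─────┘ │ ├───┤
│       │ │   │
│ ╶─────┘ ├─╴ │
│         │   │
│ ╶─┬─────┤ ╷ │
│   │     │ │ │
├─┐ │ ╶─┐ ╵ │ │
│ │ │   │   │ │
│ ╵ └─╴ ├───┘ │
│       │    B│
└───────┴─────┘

Finding the path and converting it to directions:
Path through cells: (0,0) → (1,0) → (1,1) → (0,1) → (0,2) → (0,3) → (1,3) → (2,3) → (2,2) → (2,1) → (2,0) → (3,0) → (4,0) → (4,1) → (5,1) → (6,1) → (6,2) → (6,3) → (5,3) → (5,2) → (4,2) → (4,3) → (4,4) → (5,4) → (5,5) → (4,5) → (3,5) → (3,6) → (4,6) → (5,6) → (6,6)
Directions: down, right, up, right, right, down, down, left, left, left, down, down, right, down, down, right, right, up, left, up, right, right, down, right, up, up, right, down, down, down

Solution:

┌─┬─────┬─────┐
│A│↱ → ↓│     │
│ ╵ ╶─┐ │ ╷ ╶─┤
│↳ ↑  │↓│ │   │
├─────┘ │ ├───┤
│↓ ← ← ↲│ │   │
│ ╶─────┘ ├─╴ │
│↓        │↱ ↓│
│ ╶─┬─────┤ ╷ │
│↳ ↓│↱ → ↓│↑│↓│
├─┐ │ ╶─┐ ╵ │ │
│ │↓│↑ ↰│↳ ↑│↓│
│ ╵ └─╴ ├───┘ │
│  ↳ → ↑│    B│
└───────┴─────┘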